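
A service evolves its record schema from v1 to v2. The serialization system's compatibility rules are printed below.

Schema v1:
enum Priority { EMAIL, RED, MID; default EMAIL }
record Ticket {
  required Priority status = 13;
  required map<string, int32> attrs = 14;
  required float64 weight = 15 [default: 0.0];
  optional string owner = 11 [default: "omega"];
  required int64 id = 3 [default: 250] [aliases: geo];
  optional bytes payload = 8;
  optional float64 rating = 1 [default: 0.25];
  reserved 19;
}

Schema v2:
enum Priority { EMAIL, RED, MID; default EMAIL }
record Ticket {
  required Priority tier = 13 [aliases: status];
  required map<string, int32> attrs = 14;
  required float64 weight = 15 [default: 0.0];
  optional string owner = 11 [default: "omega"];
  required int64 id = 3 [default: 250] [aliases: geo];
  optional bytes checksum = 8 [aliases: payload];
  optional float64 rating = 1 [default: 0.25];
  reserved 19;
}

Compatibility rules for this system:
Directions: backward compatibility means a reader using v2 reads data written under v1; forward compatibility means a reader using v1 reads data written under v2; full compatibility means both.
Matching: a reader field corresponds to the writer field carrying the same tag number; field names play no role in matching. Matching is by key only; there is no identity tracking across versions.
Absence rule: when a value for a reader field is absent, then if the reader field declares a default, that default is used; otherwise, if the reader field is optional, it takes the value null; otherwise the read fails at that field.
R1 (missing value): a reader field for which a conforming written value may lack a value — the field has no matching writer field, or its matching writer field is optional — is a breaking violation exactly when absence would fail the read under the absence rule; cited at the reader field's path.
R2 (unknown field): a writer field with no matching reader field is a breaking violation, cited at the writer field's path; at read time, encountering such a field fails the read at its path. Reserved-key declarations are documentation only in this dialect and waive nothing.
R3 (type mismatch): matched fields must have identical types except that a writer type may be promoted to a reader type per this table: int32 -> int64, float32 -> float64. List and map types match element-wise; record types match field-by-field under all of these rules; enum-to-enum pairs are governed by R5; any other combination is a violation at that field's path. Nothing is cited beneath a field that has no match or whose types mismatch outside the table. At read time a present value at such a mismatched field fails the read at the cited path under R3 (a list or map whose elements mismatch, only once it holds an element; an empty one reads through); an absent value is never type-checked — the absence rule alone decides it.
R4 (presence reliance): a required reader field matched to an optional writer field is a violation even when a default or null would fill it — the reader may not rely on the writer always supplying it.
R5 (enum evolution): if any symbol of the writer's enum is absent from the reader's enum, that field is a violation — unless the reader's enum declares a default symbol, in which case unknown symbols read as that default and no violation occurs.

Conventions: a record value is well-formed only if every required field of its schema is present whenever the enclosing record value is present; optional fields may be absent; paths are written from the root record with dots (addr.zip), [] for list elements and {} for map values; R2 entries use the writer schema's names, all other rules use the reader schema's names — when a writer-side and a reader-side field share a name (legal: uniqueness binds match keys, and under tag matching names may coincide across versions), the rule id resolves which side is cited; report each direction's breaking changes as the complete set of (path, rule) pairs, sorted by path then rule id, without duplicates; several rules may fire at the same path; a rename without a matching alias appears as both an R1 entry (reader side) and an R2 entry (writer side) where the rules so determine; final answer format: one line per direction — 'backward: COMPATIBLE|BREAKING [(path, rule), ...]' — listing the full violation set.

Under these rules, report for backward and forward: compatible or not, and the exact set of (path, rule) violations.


arrows below run writer -> reader for Ticket
backward on Ticket — v2 reading data written by v1:
  tier <- status (Priority -> Priority, writer required)
  attrs <- attrs (map<string, int32> -> map<string, int32>, writer required)
  weight <- weight (float64 -> float64, writer required)
  owner <- owner (string -> string, writer optional)
  id <- id (int64 -> int64, writer required)
  checksum <- payload (bytes -> bytes, writer optional)
  rating <- rating (float64 -> float64, writer optional)
  nothing fires on Ticket: backward is COMPATIBLE
forward on Ticket — v1 reading data written by v2:
  status <- tier (Priority -> Priority, writer required)
  attrs <- attrs (map<string, int32> -> map<string, int32>, writer required)
  weight <- weight (float64 -> float64, writer required)
  owner <- owner (string -> string, writer optional)
  id <- id (int64 -> int64, writer required)
  payload <- checksum (bytes -> bytes, writer optional)
  rating <- rating (float64 -> float64, writer optional)
  nothing fires on Ticket: forward is COMPATIBLE

backward: COMPATIBLE []; forward: COMPATIBLE []


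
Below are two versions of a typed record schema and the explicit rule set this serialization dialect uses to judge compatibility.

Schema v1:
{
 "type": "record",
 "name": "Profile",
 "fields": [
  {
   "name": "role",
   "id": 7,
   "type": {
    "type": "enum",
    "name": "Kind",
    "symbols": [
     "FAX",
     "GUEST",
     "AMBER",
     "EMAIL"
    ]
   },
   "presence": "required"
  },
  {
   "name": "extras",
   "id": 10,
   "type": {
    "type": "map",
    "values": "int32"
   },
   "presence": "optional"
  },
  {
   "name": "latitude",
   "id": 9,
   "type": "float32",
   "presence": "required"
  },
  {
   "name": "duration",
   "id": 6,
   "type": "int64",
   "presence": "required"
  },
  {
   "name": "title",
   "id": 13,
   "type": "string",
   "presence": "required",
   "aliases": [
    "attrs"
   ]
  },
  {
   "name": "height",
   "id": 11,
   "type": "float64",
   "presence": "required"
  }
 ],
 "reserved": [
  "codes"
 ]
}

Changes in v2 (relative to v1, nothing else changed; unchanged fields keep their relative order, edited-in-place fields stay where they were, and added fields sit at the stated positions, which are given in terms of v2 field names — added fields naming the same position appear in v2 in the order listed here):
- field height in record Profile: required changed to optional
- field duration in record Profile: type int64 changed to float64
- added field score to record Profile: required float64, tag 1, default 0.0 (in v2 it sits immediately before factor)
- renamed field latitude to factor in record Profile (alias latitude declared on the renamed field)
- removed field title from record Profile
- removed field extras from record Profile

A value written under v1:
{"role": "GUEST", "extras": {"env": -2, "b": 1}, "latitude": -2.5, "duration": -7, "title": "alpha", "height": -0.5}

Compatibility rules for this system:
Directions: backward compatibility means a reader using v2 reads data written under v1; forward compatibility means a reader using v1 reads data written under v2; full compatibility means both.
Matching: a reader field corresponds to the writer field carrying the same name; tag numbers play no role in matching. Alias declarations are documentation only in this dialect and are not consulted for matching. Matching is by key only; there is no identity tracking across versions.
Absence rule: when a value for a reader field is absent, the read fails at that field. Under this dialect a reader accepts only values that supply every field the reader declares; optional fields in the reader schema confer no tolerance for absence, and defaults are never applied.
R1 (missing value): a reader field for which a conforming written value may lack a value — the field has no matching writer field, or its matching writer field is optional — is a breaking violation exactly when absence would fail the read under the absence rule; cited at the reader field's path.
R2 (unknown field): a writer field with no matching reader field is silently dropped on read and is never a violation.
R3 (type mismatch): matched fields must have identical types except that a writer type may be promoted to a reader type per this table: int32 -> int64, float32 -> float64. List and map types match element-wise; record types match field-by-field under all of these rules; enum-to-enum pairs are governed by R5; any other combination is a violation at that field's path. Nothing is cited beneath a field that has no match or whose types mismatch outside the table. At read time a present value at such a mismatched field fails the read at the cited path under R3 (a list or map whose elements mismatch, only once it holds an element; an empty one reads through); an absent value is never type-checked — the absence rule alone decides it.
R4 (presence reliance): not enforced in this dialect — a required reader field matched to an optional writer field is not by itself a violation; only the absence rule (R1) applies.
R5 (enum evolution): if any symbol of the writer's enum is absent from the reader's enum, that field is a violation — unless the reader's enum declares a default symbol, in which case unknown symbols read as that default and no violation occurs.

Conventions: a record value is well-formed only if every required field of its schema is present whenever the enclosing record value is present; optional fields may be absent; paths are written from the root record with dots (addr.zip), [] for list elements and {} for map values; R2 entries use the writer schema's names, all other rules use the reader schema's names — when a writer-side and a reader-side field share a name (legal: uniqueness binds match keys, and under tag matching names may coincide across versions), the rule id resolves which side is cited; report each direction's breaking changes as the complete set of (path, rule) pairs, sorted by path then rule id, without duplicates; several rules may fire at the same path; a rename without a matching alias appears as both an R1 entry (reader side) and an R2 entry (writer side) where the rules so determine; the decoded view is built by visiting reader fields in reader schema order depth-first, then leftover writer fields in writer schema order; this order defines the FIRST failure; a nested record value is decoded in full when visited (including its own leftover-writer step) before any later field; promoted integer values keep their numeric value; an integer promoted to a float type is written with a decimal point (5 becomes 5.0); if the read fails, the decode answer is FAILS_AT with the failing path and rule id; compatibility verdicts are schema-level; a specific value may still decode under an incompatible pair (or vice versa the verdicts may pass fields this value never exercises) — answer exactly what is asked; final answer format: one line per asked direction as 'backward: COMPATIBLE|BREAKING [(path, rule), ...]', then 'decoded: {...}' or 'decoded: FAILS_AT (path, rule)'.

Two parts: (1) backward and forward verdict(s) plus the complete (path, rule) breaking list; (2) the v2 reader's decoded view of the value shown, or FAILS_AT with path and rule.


backward: BREAKING [(duration, R3), (factor, R1), (score, R1)]; forward: BREAKING [(duration, R3), (extras, R1), (height, R1), (latitude, R1), (title, R1)]; decoded: FAILS_AT (score, R1)

the writer's type comes first in each Profile pair
backward on Profile — v2 reading data written by v1:
  role: paired with writer role (Kind -> Kind; writer required)
  score: no writer match
  factor: no writer match
  duration: paired with writer duration (int64 -> float64; writer required)
  height: paired with writer height (float64 -> float64; writer required)
  writer extras: unknown to reader
  writer latitude: unknown to reader
  writer title: unknown to reader
  R3 fires at duration
  R1 fires at factor
  R1 fires at score
  => backward: BREAKING (3)
forward on Profile — v1 reading data written by v2:
  role: paired with writer role (Kind -> Kind; writer required)
  extras: no writer match
  latitude: no writer match
  duration: paired with writer duration (float64 -> int64; writer required)
  title: no writer match
  height: paired with writer height (float64 -> float64; writer optional)
  writer score: unknown to reader
  writer factor: unknown to reader
  R3 fires at duration
  R1 fires at extras
  R1 fires at height
  R1 fires at latitude
  R1 fires at title
  => forward: BREAKING (5)
decode walk for Profile under reader schema v2:
  role := "GUEST"
  read fails at score under R1 (no fill)
  => FAILS_AT (score, R1)


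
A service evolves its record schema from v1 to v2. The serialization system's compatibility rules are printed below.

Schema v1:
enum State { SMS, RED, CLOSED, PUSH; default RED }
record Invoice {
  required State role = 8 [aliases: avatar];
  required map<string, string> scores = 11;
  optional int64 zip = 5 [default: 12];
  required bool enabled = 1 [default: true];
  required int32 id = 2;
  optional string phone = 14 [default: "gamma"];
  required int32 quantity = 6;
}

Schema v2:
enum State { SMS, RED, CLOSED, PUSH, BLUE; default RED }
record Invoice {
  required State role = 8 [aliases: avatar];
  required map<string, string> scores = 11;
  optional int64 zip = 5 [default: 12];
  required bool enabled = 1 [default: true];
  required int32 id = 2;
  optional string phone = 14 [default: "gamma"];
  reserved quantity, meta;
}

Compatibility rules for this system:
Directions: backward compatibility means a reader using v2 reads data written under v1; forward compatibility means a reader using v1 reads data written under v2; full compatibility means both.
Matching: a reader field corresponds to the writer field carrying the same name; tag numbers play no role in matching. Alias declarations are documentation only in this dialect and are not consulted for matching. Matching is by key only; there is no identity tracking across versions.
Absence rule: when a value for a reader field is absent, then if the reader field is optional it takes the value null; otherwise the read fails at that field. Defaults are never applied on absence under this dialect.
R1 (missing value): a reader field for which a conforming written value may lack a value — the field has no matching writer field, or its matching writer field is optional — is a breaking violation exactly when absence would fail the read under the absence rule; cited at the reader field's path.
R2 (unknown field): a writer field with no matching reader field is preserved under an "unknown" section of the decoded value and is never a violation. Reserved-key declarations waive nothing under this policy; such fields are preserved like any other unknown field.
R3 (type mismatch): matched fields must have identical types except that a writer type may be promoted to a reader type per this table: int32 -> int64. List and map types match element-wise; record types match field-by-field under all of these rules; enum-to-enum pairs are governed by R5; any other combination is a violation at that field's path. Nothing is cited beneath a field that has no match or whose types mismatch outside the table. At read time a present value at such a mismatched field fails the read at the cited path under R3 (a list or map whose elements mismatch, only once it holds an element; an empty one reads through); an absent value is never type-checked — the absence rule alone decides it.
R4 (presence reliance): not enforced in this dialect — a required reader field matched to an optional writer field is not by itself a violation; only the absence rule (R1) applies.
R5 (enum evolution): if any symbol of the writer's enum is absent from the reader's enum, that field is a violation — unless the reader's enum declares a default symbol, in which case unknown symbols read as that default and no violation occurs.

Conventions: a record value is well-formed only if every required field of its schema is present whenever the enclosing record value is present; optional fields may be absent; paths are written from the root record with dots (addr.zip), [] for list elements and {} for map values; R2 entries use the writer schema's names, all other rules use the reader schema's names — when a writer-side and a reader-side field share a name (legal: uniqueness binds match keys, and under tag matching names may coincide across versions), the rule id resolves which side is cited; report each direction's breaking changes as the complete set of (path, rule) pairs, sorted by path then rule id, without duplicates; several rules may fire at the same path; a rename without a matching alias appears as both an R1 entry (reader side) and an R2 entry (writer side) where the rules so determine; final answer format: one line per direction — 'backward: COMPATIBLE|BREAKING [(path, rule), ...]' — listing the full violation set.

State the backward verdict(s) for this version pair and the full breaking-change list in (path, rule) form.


backward: COMPATIBLE []

the writer's type comes first in each Invoice pair
backward on Invoice — v2 reading data written by v1:
  role <- role (State -> State, writer required)
  scores <- scores (map<string, string> -> map<string, string>, writer required)
  zip <- zip (int64 -> int64, writer optional)
  enabled <- enabled (bool -> bool, writer required)
  id <- id (int32 -> int32, writer required)
  phone <- phone (string -> string, writer optional)
  leftover writer field: quantity
  => backward: COMPATIBLE
checking off the Invoice differences that do not matter here:
  enum State (field role in record Invoice): symbol BLUE added -> triggers nothing under Invoice's printed rules — same verdict
  removed field quantity from record Invoice (its key "quantity" joins the reserved list) -> matters only for Invoice's forward compatibility — outside the asked direction


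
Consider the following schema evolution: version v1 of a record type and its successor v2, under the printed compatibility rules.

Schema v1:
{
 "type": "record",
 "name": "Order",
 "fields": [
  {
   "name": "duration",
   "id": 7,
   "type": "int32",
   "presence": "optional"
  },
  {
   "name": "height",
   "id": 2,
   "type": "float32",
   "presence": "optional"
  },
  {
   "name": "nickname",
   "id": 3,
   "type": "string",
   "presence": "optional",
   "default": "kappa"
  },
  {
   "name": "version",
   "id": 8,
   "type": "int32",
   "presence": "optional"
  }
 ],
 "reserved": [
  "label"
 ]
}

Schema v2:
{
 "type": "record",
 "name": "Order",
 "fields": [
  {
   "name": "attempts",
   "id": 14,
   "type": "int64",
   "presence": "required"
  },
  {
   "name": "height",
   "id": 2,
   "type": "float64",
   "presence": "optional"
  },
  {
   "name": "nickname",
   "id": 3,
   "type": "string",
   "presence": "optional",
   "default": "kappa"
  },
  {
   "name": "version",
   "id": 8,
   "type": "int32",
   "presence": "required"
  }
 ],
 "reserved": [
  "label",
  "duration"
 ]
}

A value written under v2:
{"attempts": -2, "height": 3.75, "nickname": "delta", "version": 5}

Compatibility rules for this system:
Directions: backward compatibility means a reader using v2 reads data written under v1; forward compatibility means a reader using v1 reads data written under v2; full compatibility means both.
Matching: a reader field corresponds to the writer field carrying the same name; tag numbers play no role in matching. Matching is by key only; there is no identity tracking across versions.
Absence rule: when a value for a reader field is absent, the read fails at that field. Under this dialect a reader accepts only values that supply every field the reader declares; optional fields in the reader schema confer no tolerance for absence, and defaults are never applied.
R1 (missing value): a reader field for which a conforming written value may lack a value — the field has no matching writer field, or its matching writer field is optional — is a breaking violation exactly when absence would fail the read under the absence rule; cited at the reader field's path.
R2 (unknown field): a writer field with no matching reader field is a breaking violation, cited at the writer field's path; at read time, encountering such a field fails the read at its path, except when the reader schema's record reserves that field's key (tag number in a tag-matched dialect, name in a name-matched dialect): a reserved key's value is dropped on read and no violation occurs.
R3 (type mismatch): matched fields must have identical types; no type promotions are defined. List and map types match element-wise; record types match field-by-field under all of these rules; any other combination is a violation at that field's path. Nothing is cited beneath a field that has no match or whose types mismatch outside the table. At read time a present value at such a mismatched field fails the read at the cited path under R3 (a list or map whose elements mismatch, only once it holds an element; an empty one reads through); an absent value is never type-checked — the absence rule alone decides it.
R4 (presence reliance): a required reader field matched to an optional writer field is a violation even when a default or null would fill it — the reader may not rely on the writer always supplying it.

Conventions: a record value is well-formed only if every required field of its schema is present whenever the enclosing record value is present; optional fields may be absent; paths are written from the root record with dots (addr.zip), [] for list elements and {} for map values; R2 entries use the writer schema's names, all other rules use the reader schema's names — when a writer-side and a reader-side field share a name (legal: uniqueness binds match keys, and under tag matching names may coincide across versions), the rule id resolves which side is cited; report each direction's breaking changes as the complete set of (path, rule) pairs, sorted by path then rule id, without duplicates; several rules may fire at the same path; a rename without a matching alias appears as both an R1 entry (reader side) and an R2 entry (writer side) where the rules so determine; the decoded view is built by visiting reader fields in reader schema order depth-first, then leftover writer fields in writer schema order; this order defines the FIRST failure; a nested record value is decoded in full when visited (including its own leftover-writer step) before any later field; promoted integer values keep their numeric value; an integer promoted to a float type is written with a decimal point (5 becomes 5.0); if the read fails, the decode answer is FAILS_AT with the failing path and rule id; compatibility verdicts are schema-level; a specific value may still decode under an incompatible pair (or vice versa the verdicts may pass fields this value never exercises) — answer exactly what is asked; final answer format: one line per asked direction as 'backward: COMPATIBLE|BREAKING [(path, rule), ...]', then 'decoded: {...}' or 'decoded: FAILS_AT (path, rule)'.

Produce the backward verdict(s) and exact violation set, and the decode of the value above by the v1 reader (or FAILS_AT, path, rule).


backward: BREAKING [(attempts, R1), (height, R1), (height, R3), (nickname, R1), (version, R1), (version, R4)]; decoded: FAILS_AT (duration, R1)

the writer's type comes first in each Order pair
backward for Order (reader v2, writer v1):
  attempts has no writer counterpart
  height: paired with writer height (float32 -> float64; writer optional)
  nickname: paired with writer nickname (string -> string; writer optional)
  version: paired with writer version (int32 -> int32; writer optional)
  writer duration: unknown to reader
  rule R1 violated at attempts
  rule R1 violated at height
  rule R3 violated at height
  rule R1 violated at nickname
  rule R1 violated at version
  rule R4 violated at version
  backward on Order therefore BREAKING (6)
decoding the Order value with the v1 reader:
  read fails at duration under R1 (no fill)
  => FAILS_AT (duration, R1)


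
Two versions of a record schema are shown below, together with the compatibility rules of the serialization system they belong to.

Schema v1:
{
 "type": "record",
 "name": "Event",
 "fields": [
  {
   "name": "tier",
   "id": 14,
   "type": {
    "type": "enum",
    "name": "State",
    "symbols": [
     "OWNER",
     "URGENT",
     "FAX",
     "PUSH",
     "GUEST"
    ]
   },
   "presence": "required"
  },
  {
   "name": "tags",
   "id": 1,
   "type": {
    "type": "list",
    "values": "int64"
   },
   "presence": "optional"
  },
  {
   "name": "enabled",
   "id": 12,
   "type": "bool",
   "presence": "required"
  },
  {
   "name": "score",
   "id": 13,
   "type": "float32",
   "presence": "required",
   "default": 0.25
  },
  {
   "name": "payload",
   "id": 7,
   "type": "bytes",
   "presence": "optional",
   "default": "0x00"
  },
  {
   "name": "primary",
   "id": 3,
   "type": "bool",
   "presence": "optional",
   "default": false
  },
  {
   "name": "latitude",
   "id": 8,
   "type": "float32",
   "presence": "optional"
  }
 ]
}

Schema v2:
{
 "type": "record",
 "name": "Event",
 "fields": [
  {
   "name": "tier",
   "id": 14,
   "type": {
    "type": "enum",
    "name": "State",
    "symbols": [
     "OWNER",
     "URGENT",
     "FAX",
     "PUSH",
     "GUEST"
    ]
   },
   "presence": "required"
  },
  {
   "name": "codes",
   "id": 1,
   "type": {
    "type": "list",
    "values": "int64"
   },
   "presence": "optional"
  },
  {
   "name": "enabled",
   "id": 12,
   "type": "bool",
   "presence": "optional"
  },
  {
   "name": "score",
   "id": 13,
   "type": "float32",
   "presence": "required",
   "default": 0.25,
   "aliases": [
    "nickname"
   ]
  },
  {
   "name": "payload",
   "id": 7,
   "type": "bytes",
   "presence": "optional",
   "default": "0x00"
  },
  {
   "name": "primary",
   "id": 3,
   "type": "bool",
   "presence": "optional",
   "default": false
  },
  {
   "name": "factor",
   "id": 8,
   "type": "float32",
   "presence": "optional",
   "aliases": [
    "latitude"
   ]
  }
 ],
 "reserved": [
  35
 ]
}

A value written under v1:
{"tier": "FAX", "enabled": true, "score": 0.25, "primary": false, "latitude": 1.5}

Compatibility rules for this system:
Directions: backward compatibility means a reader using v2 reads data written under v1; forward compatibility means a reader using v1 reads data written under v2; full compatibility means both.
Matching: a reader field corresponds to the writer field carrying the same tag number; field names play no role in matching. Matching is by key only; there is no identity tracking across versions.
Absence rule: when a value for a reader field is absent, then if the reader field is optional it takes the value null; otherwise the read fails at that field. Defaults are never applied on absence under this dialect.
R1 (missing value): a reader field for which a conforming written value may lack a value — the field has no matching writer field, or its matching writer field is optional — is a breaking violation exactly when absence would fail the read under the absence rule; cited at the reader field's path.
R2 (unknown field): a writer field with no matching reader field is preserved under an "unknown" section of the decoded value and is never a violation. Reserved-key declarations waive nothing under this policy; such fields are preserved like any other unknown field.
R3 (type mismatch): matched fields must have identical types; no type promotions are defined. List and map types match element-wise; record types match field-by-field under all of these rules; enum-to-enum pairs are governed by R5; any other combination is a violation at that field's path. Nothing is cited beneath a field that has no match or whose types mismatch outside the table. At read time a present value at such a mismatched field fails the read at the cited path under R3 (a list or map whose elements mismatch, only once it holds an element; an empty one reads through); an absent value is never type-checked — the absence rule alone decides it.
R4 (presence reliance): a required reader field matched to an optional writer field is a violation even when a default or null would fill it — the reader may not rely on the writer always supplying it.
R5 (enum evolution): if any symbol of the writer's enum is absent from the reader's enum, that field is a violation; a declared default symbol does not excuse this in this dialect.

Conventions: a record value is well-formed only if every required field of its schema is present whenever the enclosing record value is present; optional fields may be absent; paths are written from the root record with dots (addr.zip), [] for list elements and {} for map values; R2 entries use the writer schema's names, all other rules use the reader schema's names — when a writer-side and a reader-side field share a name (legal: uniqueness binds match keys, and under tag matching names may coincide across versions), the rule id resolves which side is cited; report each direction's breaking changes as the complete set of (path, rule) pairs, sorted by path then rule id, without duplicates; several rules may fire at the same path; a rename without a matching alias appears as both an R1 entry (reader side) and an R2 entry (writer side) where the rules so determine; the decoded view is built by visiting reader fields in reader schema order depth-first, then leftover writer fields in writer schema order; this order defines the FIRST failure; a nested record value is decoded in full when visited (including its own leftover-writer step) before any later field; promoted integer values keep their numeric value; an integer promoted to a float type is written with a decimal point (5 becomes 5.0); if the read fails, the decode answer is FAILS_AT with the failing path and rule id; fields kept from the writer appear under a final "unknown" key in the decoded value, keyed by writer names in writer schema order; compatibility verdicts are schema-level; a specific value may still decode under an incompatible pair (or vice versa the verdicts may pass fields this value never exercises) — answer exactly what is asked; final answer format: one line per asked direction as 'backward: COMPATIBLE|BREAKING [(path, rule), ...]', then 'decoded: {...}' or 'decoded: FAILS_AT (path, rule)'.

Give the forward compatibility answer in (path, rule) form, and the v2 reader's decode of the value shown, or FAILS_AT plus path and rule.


in Event below, arrows point writer -> reader
forward pass over Event, reader schema v1, writer schema v2:
  writer required, State -> State: reader tier maps from writer tier
  writer optional, list<int64> -> list<int64>: reader tags maps from writer codes
  writer optional, bool -> bool: reader enabled maps from writer enabled
  writer required, float32 -> float32: reader score maps from writer score
  writer optional, bytes -> bytes: reader payload maps from writer payload
  writer optional, bool -> bool: reader primary maps from writer primary
  writer optional, float32 -> float32: reader latitude maps from writer factor
  violation R1 at enabled
  violation R4 at enabled
  => forward: BREAKING (2)
decoding the Event value with the v2 reader:
  tier := "FAX"
  codes := null (absent, optional -> null)
  enabled := true
  score := 0.25
  payload := null (absent, optional -> null)
  primary := false
  factor := 1.5 (from writer latitude)
  => decoded: {"tier": "FAX", "codes": null, "enabled": true, "score": 0.25, "payload": null, "primary": false, "factor": 1.5}

forward: BREAKING [(enabled, R1), (enabled, R4)]; decoded: {"tier": "FAX", "codes": null, "enabled": true, "score": 0.25, "payload": null, "primary": false, "factor": 1.5}


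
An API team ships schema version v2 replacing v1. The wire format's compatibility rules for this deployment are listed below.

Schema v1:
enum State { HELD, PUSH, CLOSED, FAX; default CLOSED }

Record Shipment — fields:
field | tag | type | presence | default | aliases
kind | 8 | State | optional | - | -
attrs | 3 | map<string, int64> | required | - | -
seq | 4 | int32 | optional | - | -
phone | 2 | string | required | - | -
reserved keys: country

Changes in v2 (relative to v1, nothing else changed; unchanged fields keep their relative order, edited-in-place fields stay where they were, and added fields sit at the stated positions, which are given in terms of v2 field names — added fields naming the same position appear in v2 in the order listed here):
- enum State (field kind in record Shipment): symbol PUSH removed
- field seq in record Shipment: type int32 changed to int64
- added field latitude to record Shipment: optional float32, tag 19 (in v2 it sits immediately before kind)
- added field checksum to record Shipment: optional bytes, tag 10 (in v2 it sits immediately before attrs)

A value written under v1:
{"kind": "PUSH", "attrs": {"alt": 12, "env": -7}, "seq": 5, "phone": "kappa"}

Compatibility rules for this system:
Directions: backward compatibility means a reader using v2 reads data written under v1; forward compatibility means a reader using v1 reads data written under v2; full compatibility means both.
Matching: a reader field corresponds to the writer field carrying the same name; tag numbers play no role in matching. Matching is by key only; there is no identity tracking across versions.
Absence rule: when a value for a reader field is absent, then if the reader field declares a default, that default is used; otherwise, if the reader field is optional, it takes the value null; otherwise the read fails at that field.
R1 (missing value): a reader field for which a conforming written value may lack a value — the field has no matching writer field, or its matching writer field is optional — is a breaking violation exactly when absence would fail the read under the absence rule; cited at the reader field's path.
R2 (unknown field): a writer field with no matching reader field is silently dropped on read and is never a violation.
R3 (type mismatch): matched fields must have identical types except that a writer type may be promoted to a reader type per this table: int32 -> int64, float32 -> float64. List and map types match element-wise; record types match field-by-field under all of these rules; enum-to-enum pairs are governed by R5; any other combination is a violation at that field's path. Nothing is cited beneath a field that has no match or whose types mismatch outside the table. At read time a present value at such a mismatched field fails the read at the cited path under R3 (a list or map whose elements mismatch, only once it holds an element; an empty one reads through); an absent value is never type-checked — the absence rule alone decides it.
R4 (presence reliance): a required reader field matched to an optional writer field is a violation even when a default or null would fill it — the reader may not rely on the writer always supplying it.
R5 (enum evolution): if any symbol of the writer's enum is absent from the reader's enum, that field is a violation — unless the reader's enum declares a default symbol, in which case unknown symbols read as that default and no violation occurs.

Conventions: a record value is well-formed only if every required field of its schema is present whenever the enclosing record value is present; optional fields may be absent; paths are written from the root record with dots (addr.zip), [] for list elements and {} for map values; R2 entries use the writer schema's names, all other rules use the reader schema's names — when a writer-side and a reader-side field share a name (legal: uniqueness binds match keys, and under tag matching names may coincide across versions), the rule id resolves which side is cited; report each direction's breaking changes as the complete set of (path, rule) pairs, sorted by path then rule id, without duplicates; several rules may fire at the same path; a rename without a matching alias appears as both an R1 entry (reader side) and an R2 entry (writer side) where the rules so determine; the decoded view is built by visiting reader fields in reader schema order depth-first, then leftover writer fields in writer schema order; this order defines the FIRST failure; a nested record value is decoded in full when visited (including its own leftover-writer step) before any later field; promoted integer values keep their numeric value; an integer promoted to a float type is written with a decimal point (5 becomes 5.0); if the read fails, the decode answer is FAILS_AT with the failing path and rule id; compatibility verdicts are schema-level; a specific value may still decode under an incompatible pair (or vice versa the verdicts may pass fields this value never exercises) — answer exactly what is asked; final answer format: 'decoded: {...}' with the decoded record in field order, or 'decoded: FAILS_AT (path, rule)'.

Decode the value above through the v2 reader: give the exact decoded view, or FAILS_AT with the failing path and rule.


in Shipment below, arrows point writer -> reader
migrating the Shipment value to v2:
  latitude := null (not supplied -> null)
  kind := "CLOSED" (symbol PUSH -> reader default)
  checksum := null (not supplied -> null)
  attrs := {"alt": 12, "env": -7}
  seq := 5 (int32 -> int64)
  phone := "kappa"
  => decoded: {"latitude": null, "kind": "CLOSED", "checksum": null, "attrs": {"alt": 12, "env": -7}, "seq": 5, "phone": "kappa"}
ruling out the remaining Shipment differences:
  field seq in record Shipment: type int32 changed to int64 -> matters for Shipment compatibility verdicts, not for this value's decode

decoded: {"latitude": null, "kind": "CLOSED", "checksum": null, "attrs": {"alt": 12, "env": -7}, "seq": 5, "phone": "kappa"}


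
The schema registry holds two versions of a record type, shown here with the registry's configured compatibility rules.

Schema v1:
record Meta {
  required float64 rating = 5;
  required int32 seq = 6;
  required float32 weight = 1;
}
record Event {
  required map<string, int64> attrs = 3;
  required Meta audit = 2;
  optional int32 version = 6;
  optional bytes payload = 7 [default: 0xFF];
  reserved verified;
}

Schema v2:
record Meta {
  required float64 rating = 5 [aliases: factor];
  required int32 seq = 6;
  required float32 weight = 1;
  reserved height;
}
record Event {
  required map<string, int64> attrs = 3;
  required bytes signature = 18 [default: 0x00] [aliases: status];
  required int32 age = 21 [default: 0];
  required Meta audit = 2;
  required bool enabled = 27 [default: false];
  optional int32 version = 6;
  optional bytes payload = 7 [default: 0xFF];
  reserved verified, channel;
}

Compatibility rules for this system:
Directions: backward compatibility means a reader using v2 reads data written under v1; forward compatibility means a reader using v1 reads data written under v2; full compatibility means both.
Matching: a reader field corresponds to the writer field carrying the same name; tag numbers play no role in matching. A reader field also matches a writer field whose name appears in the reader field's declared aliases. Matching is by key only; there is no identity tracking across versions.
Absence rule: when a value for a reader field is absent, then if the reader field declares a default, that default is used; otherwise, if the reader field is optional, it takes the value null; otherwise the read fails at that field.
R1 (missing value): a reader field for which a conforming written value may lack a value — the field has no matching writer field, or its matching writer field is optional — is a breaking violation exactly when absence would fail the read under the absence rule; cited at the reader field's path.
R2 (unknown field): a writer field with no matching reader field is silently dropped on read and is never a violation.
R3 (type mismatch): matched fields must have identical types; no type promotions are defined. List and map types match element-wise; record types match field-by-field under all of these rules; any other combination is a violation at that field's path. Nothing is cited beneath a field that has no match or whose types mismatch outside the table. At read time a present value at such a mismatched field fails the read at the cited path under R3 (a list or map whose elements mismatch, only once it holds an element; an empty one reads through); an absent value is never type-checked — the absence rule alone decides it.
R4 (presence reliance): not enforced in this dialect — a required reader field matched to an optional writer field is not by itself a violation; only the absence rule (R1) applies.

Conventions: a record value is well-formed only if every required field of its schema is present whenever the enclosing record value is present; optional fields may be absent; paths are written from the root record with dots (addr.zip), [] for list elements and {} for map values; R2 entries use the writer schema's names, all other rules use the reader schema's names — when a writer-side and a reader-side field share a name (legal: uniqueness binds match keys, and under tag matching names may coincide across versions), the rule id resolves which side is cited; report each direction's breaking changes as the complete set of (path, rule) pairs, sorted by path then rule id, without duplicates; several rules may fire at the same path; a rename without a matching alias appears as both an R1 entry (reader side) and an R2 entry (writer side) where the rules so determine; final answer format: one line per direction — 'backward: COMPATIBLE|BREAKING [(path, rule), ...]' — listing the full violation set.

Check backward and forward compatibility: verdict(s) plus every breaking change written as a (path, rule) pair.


backward: COMPATIBLE []; forward: COMPATIBLE []

in Event below, arrows point writer -> reader
backward for Event (reader v2, writer v1):
  writer required, map<string, int64> -> map<string, int64>: reader attrs maps from writer attrs
  signature: no writer-side match
  age: no writer-side match
  writer required, Meta -> Meta: reader audit maps from writer audit
  enabled: no writer-side match
  writer optional, int32 -> int32: reader version maps from writer version
  writer optional, bytes -> bytes: reader payload maps from writer payload
  writer required, float64 -> float64: reader audit.rating maps from writer audit.rating
  writer required, int32 -> int32: reader audit.seq maps from writer audit.seq
  writer required, float32 -> float32: reader audit.weight maps from writer audit.weight
  nothing fires on Event: backward is COMPATIBLE
forward for Event (reader v1, writer v2):
  writer required, map<string, int64> -> map<string, int64>: reader attrs maps from writer attrs
  writer required, Meta -> Meta: reader audit maps from writer audit
  writer optional, int32 -> int32: reader version maps from writer version
  writer optional, bytes -> bytes: reader payload maps from writer payload
  signature (writer side), unknown to reader
  age (writer side), unknown to reader
  enabled (writer side), unknown to reader
  writer required, float64 -> float64: reader audit.rating maps from writer audit.rating
  writer required, int32 -> int32: reader audit.seq maps from writer audit.seq
  writer required, float32 -> float32: reader audit.weight maps from writer audit.weight
  nothing fires on Event: forward is COMPATIBLE
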